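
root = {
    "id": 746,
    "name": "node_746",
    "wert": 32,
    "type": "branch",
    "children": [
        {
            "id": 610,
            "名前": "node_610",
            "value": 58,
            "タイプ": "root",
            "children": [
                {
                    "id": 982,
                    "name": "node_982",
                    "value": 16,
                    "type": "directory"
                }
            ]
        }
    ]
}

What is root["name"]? "node_746"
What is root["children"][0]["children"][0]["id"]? 982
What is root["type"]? "branch"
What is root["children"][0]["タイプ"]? "root"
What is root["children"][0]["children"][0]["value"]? 16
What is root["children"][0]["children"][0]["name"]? "node_982"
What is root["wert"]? 32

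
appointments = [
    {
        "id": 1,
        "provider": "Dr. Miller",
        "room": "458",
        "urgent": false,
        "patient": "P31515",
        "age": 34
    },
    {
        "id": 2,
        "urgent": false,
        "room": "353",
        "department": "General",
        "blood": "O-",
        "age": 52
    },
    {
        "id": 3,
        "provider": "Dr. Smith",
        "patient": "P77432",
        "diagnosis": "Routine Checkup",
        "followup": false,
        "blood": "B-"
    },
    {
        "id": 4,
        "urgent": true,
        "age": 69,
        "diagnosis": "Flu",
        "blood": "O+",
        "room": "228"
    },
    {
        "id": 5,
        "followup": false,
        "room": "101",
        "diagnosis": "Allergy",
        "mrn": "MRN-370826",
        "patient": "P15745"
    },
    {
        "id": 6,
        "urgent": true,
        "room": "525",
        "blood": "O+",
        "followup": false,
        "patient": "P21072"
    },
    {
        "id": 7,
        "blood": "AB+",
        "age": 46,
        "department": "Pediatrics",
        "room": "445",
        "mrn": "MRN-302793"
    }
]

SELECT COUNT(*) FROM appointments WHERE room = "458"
1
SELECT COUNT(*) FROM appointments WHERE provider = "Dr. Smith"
1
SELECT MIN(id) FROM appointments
1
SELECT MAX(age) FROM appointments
69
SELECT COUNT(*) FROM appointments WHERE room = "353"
1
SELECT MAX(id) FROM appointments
7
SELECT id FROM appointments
[1, 2, 3, 4, 5, 6, 7]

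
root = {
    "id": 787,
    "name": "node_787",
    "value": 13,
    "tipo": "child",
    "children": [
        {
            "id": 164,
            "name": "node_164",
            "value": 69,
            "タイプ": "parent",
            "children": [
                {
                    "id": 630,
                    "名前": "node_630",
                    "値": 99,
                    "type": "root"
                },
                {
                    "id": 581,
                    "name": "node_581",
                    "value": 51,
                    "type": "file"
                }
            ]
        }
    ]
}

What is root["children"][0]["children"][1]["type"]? "file"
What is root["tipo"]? "child"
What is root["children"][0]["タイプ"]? "parent"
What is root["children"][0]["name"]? "node_164"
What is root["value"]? 13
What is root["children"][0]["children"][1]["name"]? "node_581"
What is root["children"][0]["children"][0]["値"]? 99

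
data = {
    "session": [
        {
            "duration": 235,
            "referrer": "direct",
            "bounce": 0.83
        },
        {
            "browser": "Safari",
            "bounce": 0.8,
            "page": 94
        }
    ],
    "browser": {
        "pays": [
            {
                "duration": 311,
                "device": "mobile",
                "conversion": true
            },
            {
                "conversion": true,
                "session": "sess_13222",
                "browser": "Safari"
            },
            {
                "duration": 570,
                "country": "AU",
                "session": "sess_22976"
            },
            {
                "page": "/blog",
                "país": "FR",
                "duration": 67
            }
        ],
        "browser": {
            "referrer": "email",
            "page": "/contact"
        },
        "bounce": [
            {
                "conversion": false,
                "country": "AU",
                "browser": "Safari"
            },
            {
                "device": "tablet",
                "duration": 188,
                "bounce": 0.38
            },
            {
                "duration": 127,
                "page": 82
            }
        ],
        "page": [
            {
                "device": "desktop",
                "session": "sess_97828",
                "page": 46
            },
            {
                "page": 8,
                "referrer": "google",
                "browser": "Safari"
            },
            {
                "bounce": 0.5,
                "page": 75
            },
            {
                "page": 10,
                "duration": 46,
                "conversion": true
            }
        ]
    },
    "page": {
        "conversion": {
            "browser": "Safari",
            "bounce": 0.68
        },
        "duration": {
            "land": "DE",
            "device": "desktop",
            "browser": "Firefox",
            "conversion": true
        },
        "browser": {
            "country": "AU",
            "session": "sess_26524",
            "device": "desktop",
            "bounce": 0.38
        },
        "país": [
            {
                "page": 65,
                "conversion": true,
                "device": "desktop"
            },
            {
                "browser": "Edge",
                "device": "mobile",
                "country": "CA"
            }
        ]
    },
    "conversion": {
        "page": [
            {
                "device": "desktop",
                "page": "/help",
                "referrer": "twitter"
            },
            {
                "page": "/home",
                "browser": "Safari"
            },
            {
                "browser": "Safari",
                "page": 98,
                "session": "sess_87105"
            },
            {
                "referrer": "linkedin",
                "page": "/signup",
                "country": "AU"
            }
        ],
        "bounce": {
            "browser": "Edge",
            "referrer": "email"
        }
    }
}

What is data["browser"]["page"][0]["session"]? "sess_97828"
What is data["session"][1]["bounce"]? 0.8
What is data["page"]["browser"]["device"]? "desktop"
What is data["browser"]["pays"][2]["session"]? "sess_22976"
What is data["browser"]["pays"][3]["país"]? "FR"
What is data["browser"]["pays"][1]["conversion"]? True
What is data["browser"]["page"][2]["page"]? 75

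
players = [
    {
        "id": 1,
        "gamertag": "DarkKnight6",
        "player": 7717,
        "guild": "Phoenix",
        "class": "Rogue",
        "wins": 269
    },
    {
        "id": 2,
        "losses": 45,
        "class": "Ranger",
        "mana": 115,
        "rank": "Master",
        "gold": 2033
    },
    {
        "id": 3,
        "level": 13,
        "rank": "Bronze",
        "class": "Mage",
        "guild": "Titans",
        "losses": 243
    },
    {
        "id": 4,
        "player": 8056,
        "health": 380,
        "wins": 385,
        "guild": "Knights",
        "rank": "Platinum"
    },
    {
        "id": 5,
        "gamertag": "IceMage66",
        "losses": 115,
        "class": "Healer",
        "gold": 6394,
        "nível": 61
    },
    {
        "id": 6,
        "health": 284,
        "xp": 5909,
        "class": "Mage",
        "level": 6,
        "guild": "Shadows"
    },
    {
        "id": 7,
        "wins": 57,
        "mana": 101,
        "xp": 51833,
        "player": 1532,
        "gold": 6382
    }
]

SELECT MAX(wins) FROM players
385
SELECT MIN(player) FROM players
1532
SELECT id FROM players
[1, 2, 3, 4, 5, 6, 7]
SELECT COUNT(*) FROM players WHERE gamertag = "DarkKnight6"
1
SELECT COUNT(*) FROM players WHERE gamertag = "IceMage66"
1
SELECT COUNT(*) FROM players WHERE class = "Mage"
2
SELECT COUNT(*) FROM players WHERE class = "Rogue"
1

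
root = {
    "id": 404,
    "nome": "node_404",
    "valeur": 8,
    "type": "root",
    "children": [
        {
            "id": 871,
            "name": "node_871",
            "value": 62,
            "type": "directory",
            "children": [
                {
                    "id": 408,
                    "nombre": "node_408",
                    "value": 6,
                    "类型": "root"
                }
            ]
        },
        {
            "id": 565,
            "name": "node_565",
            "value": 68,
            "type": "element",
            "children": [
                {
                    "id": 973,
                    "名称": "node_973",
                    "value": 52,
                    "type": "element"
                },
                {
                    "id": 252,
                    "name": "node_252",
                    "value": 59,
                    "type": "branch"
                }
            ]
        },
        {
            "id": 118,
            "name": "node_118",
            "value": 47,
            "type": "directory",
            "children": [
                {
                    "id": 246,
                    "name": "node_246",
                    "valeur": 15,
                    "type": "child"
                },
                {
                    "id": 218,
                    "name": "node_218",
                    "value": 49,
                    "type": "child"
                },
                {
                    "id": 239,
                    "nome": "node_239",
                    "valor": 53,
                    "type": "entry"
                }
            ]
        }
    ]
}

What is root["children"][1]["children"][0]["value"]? 52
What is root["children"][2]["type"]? "directory"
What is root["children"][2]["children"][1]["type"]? "child"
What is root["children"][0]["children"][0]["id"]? 408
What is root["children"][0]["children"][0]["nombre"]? "node_408"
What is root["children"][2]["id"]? 118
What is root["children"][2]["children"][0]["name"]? "node_246"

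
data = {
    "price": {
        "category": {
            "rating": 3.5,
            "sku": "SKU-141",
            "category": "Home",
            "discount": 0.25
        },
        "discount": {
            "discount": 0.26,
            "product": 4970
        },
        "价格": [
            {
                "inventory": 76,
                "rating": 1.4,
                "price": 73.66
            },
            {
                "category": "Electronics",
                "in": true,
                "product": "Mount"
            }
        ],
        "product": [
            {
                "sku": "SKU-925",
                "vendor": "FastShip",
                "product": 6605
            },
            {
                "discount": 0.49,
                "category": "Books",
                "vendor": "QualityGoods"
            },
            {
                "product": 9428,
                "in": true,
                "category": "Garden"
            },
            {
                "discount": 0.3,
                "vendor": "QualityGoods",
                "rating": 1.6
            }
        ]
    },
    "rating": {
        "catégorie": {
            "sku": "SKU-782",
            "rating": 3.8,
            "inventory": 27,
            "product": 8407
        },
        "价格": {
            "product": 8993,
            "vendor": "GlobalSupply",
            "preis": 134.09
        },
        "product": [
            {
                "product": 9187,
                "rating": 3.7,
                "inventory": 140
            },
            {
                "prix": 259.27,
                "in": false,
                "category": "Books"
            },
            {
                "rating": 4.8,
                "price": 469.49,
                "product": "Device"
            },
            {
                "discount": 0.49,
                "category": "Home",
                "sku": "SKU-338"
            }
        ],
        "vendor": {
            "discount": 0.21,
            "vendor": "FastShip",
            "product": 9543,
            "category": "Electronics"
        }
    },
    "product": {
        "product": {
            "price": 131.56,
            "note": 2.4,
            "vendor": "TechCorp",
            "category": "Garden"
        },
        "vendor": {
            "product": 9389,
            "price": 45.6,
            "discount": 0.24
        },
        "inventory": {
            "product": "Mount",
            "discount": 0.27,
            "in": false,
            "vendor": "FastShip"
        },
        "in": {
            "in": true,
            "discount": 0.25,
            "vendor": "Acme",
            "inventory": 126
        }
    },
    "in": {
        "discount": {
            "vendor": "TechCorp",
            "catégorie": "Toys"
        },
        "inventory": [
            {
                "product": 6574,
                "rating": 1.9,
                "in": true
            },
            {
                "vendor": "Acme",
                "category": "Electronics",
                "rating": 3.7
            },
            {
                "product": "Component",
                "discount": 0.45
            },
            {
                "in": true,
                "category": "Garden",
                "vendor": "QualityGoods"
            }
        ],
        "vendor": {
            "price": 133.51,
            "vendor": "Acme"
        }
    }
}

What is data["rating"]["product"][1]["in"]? False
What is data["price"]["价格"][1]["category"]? "Electronics"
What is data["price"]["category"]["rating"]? 3.5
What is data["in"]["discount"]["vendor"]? "TechCorp"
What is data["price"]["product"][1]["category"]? "Books"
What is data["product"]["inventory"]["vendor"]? "FastShip"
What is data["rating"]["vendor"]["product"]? 9543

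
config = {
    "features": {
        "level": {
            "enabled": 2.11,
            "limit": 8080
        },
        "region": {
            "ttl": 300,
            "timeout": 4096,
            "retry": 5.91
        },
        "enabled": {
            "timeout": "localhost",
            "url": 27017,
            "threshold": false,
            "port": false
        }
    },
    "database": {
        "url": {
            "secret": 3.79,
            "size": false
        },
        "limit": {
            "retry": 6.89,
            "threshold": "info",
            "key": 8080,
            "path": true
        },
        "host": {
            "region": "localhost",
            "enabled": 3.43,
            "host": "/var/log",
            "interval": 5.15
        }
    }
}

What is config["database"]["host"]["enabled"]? 3.43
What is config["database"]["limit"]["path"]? True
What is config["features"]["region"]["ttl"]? 300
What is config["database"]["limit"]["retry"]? 6.89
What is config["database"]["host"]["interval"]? 5.15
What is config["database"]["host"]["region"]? "localhost"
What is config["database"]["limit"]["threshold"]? "info"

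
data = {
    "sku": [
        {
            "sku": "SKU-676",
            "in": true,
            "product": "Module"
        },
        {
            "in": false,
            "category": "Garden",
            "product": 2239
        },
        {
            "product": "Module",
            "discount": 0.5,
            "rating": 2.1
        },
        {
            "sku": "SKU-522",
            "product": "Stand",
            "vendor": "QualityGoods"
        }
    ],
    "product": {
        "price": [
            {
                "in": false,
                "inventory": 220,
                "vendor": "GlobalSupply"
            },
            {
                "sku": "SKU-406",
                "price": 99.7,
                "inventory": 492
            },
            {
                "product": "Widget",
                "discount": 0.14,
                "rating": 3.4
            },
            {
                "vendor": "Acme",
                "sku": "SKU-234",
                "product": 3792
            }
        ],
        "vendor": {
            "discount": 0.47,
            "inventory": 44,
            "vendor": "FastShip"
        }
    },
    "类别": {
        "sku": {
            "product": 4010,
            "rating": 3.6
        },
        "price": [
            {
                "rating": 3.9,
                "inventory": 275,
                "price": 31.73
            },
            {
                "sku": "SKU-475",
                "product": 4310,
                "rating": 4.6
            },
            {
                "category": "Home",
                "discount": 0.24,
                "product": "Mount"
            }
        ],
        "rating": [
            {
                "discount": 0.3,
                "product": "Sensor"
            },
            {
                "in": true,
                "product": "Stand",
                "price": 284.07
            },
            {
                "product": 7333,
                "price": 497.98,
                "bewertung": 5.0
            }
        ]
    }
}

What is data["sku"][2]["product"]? "Module"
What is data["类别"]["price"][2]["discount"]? 0.24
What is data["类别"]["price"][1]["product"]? 4310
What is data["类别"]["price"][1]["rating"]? 4.6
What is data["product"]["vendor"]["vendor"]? "FastShip"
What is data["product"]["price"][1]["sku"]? "SKU-406"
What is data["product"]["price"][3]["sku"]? "SKU-234"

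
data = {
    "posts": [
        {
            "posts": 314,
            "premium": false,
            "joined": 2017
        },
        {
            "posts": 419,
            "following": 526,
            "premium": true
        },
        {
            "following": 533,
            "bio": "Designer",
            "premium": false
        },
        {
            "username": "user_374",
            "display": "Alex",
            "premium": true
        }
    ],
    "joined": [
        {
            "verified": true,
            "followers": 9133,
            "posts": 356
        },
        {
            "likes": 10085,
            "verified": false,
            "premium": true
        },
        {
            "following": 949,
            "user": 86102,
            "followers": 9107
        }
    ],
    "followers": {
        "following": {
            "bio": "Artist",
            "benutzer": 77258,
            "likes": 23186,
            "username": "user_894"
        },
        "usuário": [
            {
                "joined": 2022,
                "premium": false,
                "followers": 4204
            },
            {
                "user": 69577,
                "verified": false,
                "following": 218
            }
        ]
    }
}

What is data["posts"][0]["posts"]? 314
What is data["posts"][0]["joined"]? 2017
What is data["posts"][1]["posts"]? 419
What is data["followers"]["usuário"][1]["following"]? 218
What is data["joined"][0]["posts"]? 356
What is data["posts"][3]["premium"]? True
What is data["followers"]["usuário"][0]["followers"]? 4204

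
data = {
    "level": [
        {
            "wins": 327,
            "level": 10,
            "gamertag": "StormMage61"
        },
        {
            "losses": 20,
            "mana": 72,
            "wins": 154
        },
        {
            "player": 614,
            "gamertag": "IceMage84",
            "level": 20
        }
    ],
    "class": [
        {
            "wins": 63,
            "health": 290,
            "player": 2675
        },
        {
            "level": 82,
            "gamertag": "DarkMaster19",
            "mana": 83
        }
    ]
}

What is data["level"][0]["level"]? 10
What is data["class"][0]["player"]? 2675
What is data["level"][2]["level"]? 20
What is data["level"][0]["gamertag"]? "StormMage61"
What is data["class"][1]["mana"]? 83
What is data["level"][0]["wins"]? 327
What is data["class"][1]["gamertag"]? "DarkMaster19"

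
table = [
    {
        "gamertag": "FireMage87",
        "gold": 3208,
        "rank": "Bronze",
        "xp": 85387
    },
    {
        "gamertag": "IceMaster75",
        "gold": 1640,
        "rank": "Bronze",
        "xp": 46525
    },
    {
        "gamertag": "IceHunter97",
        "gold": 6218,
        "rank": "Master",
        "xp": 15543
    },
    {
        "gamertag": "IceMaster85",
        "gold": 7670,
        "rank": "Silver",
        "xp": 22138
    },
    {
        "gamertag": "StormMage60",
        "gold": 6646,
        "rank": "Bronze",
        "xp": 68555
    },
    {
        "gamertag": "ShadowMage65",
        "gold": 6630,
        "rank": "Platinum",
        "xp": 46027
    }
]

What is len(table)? 6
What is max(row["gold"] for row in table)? 7670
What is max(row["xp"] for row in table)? 85387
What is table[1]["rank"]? "Bronze"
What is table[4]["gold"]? 6646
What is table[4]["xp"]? 68555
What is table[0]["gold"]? 3208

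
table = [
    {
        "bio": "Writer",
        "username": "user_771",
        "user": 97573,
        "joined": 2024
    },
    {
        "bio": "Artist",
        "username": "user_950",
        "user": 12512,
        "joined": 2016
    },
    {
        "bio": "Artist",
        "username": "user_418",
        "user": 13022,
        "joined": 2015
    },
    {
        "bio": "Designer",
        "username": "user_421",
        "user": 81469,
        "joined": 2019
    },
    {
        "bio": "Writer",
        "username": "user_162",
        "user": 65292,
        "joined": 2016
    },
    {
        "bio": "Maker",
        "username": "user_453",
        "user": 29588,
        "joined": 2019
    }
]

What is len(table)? 6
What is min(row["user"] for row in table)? 12512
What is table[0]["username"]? "user_771"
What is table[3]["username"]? "user_421"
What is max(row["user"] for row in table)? 97573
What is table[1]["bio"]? "Artist"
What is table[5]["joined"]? 2019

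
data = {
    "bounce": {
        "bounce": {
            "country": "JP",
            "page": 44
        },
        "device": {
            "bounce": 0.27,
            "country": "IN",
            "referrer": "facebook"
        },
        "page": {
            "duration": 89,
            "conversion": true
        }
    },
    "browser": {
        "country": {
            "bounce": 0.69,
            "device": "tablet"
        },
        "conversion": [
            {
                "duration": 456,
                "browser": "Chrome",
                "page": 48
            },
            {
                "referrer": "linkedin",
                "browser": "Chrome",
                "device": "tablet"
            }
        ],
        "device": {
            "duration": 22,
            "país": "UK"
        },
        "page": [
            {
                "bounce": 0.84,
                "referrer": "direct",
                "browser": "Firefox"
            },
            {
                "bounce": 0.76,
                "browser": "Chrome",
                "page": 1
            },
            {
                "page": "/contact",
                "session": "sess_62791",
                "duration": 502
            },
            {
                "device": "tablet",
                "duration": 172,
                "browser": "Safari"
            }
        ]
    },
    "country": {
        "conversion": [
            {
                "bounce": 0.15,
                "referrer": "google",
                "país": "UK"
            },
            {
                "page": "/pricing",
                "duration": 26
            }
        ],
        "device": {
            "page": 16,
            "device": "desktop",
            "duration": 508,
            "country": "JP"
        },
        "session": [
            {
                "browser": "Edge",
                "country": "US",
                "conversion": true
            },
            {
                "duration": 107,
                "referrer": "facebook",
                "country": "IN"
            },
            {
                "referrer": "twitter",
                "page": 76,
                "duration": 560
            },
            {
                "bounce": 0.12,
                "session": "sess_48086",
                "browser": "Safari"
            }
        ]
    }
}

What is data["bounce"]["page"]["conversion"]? True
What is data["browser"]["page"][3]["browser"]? "Safari"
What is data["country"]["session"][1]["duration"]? 107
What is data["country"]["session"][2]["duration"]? 560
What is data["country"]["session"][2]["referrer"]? "twitter"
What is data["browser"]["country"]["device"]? "tablet"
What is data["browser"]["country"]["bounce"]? 0.69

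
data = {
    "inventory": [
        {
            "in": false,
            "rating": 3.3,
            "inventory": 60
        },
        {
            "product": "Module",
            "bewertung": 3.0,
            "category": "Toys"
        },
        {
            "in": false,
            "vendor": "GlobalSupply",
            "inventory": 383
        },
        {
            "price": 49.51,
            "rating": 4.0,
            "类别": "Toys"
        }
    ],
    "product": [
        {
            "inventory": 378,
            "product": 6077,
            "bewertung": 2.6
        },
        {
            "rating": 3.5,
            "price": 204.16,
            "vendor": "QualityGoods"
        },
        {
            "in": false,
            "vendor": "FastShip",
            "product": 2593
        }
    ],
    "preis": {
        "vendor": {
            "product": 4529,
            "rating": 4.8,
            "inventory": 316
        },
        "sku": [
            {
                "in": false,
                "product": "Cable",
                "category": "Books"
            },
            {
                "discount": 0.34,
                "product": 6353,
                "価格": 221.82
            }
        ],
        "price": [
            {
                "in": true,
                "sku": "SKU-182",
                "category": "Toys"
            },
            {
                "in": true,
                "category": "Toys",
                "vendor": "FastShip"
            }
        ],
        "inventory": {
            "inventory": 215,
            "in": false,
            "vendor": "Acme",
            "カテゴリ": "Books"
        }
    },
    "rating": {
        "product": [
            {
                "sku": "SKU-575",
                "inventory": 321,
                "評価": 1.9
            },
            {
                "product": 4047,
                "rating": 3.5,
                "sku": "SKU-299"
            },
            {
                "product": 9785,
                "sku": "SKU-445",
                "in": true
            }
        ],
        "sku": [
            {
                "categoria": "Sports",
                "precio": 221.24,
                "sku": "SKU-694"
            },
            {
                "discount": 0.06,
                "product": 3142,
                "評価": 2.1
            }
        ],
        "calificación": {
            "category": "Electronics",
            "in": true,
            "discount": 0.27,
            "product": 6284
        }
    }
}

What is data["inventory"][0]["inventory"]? 60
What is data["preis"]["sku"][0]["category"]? "Books"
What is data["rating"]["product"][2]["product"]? 9785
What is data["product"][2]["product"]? 2593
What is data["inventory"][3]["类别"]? "Toys"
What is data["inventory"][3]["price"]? 49.51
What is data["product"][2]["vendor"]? "FastShip"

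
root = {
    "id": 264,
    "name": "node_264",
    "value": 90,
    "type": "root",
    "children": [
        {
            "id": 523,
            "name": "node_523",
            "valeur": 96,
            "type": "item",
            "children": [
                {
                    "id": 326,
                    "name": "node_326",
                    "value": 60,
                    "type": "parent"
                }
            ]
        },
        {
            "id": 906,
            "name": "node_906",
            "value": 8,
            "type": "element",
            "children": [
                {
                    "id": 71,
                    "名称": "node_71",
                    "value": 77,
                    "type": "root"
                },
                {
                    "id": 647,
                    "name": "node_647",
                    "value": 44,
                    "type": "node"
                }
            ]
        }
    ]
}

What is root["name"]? "node_264"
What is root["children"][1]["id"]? 906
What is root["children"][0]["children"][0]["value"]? 60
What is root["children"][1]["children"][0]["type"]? "root"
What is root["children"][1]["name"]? "node_906"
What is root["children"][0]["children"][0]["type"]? "parent"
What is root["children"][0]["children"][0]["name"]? "node_326"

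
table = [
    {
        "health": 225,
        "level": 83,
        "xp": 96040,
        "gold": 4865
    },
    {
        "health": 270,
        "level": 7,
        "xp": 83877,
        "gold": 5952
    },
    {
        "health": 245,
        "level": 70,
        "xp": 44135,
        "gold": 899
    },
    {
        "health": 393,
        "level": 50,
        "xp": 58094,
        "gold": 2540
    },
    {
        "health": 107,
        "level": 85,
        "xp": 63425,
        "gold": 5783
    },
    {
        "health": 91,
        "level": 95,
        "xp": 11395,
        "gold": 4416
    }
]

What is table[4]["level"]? 85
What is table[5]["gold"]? 4416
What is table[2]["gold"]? 899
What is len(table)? 6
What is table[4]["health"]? 107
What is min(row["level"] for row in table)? 7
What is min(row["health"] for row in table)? 91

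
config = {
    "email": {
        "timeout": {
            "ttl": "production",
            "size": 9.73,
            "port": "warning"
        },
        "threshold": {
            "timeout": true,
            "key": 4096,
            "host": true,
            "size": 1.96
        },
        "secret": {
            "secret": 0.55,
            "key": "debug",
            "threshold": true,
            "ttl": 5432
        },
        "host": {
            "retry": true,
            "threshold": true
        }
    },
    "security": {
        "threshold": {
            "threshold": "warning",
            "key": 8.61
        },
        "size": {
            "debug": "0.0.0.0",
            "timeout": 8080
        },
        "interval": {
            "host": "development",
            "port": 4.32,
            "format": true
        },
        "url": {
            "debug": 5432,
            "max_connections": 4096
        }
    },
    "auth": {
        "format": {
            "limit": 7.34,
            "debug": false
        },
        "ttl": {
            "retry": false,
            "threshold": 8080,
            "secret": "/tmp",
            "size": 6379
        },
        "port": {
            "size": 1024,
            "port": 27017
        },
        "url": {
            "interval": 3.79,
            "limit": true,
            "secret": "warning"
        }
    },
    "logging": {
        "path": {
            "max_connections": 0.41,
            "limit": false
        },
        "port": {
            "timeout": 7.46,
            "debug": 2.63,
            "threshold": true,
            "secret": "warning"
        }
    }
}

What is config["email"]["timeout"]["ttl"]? "production"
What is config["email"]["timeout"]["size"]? 9.73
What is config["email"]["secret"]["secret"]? 0.55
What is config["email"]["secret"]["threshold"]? True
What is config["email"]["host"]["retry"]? True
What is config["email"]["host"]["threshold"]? True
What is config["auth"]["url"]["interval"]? 3.79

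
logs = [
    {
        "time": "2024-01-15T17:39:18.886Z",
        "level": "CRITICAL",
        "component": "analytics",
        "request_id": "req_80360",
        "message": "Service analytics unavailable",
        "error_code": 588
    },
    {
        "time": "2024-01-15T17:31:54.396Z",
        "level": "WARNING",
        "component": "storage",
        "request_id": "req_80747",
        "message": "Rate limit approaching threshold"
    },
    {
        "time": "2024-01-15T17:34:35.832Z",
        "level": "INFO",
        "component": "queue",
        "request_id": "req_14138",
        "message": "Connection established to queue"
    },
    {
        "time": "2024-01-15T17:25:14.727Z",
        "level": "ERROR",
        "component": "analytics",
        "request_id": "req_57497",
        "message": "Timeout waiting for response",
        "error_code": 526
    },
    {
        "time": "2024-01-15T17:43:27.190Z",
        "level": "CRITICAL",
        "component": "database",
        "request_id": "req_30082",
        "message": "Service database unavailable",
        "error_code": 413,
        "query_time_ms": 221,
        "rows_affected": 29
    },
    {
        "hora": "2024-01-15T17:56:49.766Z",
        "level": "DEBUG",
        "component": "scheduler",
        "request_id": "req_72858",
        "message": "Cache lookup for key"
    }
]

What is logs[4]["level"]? "CRITICAL"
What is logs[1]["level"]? "WARNING"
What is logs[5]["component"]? "scheduler"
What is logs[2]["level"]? "INFO"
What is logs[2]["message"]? "Connection established to queue"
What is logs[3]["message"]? "Timeout waiting for response"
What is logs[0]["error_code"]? 588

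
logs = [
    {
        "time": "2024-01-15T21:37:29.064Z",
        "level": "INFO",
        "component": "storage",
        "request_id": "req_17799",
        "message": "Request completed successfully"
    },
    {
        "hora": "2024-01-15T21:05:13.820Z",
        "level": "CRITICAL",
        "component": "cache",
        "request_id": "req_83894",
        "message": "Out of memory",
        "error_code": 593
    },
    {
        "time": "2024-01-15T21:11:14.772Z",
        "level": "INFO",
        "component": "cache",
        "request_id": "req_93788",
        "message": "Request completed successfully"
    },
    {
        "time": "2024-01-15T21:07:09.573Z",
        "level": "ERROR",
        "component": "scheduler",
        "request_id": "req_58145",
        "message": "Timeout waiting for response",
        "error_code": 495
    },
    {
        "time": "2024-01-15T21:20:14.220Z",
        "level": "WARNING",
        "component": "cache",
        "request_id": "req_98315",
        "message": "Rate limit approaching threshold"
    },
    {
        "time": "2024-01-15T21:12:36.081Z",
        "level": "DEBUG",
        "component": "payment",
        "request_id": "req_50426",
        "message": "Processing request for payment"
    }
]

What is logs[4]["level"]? "WARNING"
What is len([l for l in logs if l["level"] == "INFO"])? 2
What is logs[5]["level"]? "DEBUG"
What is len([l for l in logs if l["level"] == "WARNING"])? 1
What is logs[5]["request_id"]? "req_50426"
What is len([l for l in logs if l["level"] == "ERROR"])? 1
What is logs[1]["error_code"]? 593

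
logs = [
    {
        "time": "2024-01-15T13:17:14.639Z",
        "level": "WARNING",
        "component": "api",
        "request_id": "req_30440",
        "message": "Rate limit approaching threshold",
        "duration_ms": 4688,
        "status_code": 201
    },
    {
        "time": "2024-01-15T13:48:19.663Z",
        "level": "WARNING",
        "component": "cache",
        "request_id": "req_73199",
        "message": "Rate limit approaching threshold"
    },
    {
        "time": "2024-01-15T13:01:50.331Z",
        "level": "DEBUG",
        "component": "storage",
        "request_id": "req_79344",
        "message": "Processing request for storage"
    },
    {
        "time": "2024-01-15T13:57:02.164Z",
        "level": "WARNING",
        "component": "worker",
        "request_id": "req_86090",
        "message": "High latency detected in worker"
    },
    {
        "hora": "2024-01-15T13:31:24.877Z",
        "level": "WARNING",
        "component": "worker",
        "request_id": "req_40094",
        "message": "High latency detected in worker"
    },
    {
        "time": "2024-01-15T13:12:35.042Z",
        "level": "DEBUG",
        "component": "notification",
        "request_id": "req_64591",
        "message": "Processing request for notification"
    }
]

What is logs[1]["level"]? "WARNING"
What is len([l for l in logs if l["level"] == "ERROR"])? 0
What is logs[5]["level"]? "DEBUG"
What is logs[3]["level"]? "WARNING"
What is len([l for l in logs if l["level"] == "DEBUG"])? 2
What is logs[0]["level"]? "WARNING"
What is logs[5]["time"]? "2024-01-15T13:12:35.042Z"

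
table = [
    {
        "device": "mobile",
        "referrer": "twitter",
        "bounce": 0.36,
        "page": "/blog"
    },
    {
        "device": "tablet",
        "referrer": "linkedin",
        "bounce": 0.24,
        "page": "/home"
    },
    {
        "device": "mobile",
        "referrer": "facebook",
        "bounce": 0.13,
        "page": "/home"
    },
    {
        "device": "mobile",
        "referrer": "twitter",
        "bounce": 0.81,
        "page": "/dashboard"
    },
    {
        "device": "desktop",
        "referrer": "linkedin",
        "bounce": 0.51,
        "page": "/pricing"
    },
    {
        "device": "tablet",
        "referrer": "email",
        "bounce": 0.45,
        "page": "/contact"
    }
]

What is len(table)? 6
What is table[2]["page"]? "/home"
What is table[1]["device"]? "tablet"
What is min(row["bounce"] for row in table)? 0.13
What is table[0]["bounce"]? 0.36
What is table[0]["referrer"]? "twitter"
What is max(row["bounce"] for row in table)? 0.81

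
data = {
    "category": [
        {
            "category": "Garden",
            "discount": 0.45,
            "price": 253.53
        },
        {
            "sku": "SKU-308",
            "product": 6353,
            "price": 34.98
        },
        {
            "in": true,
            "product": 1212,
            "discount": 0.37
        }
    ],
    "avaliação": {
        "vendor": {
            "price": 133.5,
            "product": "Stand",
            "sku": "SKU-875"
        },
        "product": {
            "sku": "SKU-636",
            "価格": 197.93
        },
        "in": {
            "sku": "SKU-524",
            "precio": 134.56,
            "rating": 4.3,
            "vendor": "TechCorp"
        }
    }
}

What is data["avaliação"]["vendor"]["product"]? "Stand"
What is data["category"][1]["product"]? 6353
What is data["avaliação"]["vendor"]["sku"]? "SKU-875"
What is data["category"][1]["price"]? 34.98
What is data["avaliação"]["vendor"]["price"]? 133.5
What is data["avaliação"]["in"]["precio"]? 134.56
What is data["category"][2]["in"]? True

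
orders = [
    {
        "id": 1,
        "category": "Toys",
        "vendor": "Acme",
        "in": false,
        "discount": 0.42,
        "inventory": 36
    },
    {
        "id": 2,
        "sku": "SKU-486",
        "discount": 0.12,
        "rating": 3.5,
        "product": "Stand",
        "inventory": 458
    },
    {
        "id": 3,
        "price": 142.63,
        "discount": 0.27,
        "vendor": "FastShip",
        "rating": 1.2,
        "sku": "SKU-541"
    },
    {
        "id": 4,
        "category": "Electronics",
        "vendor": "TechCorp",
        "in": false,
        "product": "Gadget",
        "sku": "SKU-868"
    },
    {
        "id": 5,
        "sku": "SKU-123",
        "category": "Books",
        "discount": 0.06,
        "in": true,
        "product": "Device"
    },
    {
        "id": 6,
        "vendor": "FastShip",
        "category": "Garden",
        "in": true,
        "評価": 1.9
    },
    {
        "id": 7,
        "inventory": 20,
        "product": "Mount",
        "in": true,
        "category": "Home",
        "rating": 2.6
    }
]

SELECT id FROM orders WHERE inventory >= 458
[2]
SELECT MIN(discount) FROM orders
0.06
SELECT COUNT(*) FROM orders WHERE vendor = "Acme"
1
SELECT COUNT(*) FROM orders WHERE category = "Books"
1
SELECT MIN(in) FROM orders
False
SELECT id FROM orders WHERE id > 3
[4, 5, 6, 7]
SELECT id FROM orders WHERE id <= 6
[1, 2, 3, 4, 5, 6]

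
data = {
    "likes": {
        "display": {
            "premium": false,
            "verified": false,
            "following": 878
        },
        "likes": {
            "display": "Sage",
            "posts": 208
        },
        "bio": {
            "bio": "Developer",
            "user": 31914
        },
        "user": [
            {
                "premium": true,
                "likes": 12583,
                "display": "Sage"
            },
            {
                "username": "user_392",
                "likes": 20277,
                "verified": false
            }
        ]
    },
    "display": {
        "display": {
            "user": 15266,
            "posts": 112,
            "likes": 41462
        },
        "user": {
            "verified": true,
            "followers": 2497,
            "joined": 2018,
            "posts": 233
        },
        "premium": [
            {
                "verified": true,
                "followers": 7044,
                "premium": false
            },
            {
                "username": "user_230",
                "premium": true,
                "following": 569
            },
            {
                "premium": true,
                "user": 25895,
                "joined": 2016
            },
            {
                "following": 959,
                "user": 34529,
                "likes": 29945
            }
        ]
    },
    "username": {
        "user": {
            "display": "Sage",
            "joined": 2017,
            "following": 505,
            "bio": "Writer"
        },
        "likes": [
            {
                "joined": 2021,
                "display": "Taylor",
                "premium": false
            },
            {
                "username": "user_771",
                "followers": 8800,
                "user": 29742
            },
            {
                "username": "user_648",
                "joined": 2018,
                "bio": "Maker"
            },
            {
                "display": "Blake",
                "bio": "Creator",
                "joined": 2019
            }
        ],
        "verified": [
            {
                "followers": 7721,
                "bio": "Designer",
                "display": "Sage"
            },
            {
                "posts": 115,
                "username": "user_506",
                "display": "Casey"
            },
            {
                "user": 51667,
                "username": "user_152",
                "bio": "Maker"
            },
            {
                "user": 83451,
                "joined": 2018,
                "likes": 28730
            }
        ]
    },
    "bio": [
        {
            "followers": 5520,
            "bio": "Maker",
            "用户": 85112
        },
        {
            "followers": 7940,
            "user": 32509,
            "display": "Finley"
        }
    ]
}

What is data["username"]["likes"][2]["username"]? "user_648"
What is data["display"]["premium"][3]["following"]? 959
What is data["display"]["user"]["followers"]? 2497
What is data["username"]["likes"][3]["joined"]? 2019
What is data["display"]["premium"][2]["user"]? 25895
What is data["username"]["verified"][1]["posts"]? 115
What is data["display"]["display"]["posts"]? 112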